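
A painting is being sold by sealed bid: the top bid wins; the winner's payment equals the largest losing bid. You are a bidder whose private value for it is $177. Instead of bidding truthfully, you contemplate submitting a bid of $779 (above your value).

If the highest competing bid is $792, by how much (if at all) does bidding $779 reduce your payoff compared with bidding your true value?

$0

Bidding your value $177: you lose (since $177 < $792). Payoff $0.
Bidding $779: you lose. Payoff $0.
Difference = $0 − $0 = $0; both bids lead to the same outcome because the competing bid is above both your value and your alternative bid.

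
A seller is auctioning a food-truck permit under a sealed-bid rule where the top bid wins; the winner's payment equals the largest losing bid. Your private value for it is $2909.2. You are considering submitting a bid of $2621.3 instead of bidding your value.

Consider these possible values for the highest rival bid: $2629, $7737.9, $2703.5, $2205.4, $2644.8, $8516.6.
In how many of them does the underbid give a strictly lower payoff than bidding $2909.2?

3

The deviation hurts exactly when the highest competing bid lies strictly between $2621.3 and $2909.2 — underbidding then forfeits a profitable win.
$2629: inside the interval → strictly worse (loss $280.2).
$7737.9: above both → same outcome either way.
$2703.5: inside the interval → strictly worse (loss $205.7).
$2205.4: below both → same outcome either way.
$2644.8: inside the interval → strictly worse (loss $264.4).
$8516.6: above both → same outcome either way.
Count: 3.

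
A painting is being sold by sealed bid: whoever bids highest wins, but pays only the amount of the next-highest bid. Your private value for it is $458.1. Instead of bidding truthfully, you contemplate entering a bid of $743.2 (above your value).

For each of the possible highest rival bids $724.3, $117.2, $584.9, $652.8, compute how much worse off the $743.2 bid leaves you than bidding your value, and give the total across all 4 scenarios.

$587.7

The deviation costs you only when the competing bid falls strictly between $458.1 and $743.2; elsewhere both bids give the same outcome.
$724.3: truthful payoff $0, deviation payoff −$266.2 → loss $266.2.
$117.2: outcomes coincide → loss $0.
$584.9: truthful payoff $0, deviation payoff −$126.8 → loss $126.8.
$652.8: truthful payoff $0, deviation payoff −$194.7 → loss $194.7.
Total loss = $266.2 + $126.8 + $194.7 = $587.7.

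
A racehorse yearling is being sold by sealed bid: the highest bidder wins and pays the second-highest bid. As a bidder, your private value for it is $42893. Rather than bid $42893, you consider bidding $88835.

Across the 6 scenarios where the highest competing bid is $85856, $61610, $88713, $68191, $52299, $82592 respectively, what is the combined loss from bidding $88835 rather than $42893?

$181903

The deviation costs you only when the competing bid falls strictly between $42893 and $88835; elsewhere both bids give the same outcome.
$85856: truthful payoff $0, deviation payoff −$42963 → loss $42963.
$61610: truthful payoff $0, deviation payoff −$18717 → loss $18717.
$88713: truthful payoff $0, deviation payoff −$45820 → loss $45820.
$68191: truthful payoff $0, deviation payoff −$25298 → loss $25298.
$52299: truthful payoff $0, deviation payoff −$9406 → loss $9406.
$82592: truthful payoff $0, deviation payoff −$39699 → loss $39699.
Total loss = $42963 + $18717 + $45820 + $25298 + $9406 + $39699 = $181903.
Because the price is fixed by the runner-up's bid, deviating from your value can only change a good outcome into a bad one — never the reverse.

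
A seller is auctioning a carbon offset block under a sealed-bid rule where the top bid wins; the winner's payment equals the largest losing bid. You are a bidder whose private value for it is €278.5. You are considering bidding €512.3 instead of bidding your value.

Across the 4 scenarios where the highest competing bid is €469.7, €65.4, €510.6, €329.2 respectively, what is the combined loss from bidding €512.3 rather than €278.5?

€474

The deviation costs you only when the competing bid falls strictly between €278.5 and €512.3; elsewhere both bids give the same outcome.
€469.7: truthful payoff €0, deviation payoff −€191.2 → loss €191.2.
€65.4: outcomes coincide → loss €0.
€510.6: truthful payoff €0, deviation payoff −€232.1 → loss €232.1.
€329.2: truthful payoff €0, deviation payoff −€50.7 → loss €50.7.
Total loss = €191.2 + €232.1 + €50.7 = €474.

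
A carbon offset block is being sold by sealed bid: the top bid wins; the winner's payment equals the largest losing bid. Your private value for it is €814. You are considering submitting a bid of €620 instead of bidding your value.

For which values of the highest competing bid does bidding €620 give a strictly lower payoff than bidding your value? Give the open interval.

If the competing bid is below €620, both bids win at the same price — no difference.
If it is above €814, both bids lose — no difference.
If it lies strictly between €620 and €814, bidding your value wins at a price below your value (positive payoff) while bidding €620 loses (payoff 0).
So the deviation strictly hurts on the open interval (€620, €814).
Truthful bidding weakly dominates here: raising your bid can only win items priced above your value, and lowering it can only forfeit items priced below.

(€620, €814)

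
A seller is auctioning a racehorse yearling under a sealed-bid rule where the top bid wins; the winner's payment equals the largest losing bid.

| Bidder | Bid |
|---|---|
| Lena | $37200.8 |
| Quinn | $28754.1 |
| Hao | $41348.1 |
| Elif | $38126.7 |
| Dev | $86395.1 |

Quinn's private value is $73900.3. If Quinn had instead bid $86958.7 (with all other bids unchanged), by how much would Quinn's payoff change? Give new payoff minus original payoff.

The highest bid among the other bidders is $86395.1; Quinn's bid doesn't change that.
Original bid $28754.1: Quinn is not highest (top rival bid is $86395.1); payoff $0.
Alternative bid $86958.7: Quinn is highest, pays the top rival bid $86395.1; payoff $73900.3 − $86395.1 = −$12494.8.
Change in payoff = −$12494.8 − ($0) = −$12494.8.

−$12494.8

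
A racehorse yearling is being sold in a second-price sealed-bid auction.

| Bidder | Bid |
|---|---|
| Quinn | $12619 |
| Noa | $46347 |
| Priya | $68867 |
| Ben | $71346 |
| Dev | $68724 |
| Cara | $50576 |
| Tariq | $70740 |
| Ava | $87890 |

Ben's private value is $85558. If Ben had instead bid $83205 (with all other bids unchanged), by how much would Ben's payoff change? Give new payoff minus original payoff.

The highest bid among the other bidders is $87890; Ben's bid doesn't change that.
Original bid $71346: Ben is not highest (top rival bid is $87890); payoff $0.
Alternative bid $83205: Ben is not highest (top rival bid is $87890); payoff $0.
Change in payoff = $0 − ($0) = $0.

$0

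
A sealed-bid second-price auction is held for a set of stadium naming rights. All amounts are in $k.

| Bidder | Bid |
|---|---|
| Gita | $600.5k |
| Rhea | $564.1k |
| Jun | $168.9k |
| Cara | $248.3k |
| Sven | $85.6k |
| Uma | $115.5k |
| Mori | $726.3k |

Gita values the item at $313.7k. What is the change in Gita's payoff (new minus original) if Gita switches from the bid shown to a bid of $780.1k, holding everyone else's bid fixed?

The highest bid among the other bidders is $726.3k; Gita's bid doesn't change that.
Original bid $600.5k: Gita is not highest (top rival bid is $726.3k); payoff $0k.
Alternative bid $780.1k: Gita is highest, pays the top rival bid $726.3k; payoff $313.7k − $726.3k = −$412.6k.
Change in payoff = −$412.6k − ($0k) = −$412.6k.

−$412.6k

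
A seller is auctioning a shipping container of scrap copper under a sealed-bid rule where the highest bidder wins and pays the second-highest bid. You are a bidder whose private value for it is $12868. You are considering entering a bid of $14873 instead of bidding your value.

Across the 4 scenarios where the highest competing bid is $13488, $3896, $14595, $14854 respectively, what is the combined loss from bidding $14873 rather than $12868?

$4333

The deviation costs you only when the competing bid falls strictly between $12868 and $14873; elsewhere both bids give the same outcome.
$13488: truthful payoff $0, deviation payoff −$620 → loss $620.
$3896: outcomes coincide → loss $0.
$14595: truthful payoff $0, deviation payoff −$1727 → loss $1727.
$14854: truthful payoff $0, deviation payoff −$1986 → loss $1986.
Total loss = $620 + $1727 + $1986 = $4333.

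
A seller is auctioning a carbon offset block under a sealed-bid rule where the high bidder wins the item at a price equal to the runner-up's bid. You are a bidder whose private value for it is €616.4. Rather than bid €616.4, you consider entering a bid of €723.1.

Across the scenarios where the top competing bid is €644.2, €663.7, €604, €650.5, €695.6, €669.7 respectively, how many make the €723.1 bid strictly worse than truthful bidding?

5

The deviation hurts exactly when the highest competing bid lies strictly between €616.4 and €723.1 — overbidding then wins at a price above your value.
€644.2: inside the interval → strictly worse (loss €27.8).
€663.7: inside the interval → strictly worse (loss €47.3).
€604: below both → same outcome either way.
€650.5: inside the interval → strictly worse (loss €34.1).
€695.6: inside the interval → strictly worse (loss €79.2).
€669.7: inside the interval → strictly worse (loss €53.3).
Count: 5.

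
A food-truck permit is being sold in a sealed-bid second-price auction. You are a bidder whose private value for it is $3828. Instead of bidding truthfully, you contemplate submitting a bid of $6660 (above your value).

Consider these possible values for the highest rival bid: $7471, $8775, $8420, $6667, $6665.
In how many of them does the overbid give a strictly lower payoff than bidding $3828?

The deviation hurts exactly when the highest competing bid lies strictly between $3828 and $6660 — overbidding then wins at a price above your value.
$7471: above both → same outcome either way.
$8775: above both → same outcome either way.
$8420: above both → same outcome either way.
$6667: above both → same outcome either way.
$6665: above both → same outcome either way.
Count: 0.

0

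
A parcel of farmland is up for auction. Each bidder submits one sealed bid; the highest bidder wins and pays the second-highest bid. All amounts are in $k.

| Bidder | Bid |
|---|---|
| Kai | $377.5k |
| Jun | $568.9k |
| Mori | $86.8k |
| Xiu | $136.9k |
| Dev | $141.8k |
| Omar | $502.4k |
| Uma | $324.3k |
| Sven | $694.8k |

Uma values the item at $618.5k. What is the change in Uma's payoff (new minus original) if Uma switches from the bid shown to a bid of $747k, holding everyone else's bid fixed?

The highest bid among the other bidders is $694.8k; Uma's bid doesn't change that.
Original bid $324.3k: Uma is not highest (top rival bid is $694.8k); payoff $0k.
Alternative bid $747k: Uma is highest, pays the top rival bid $694.8k; payoff $618.5k − $694.8k = −$76.3k.
Change in payoff = −$76.3k − ($0k) = −$76.3k.

−$76.3k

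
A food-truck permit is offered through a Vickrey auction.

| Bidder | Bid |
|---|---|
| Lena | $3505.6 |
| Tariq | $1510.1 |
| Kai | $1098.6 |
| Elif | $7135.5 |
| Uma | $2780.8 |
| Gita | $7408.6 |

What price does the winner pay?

$7135.5

Highest bid: Gita at $7408.6, so Gita wins.
Second-highest bid: Elif at $7135.5 — that is the price the winner pays.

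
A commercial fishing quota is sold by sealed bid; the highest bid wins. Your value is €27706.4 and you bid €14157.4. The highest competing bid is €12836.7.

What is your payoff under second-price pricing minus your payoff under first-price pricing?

You have the highest bid, so you win under either rule.
Second-price: pay €12836.7 → payoff €14869.7.
First-price: pay your own bid €14157.4 → payoff €13549.
Difference = €14869.7 − (€13549) = €1320.7.

€1320.7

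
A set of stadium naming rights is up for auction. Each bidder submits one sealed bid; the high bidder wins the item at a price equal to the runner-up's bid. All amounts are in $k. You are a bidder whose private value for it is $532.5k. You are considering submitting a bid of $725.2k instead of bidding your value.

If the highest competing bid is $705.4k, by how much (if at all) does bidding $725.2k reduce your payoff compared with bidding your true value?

Bidding your value $532.5k: you lose (since $532.5k < $705.4k). Payoff $0k.
Bidding $725.2k: you win and pay $705.4k. Payoff $532.5k − $705.4k = −$172.9k.
The competing bid $705.4k lies between your value and your inflated bid, so overbidding wins an item priced above your value.
Loss from deviating = $0k − (−$172.9k) = $172.9k.
In a second-price auction your bid sets only whether you win, not what you pay, so bidding your true value is weakly dominant.

$172.9k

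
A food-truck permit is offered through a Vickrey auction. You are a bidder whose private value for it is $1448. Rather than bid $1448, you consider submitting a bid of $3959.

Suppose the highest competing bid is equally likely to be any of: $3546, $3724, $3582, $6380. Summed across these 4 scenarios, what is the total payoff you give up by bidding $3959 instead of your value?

$6508

The deviation costs you only when the competing bid falls strictly between $1448 and $3959; elsewhere both bids give the same outcome.
$3546: truthful payoff $0, deviation payoff −$2098 → loss $2098.
$3724: truthful payoff $0, deviation payoff −$2276 → loss $2276.
$3582: truthful payoff $0, deviation payoff −$2134 → loss $2134.
$6380: outcomes coincide → loss $0.
Total loss = $2098 + $2276 + $2134 = $6508.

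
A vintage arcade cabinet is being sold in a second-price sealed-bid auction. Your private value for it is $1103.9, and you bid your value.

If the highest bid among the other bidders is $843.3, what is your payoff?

$260.6

Your bid $1103.9 exceeds the highest competing bid $843.3, so you win.
In a second-price auction the winner pays the second-highest bid, $843.3.
Payoff = value − price = $1103.9 − $843.3 = $260.6.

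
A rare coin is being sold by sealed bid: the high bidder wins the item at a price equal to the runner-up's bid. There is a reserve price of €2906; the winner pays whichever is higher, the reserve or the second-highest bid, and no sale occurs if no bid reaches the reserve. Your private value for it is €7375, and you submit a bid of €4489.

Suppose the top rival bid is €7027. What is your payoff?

Your bid €4489 is below the highest competing bid €7027, so you lose. Payoff €0.

€0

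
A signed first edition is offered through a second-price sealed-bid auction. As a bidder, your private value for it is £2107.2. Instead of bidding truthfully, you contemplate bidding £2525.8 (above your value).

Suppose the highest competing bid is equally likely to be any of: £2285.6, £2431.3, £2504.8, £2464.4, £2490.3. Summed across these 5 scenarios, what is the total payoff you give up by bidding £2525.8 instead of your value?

The deviation costs you only when the competing bid falls strictly between £2107.2 and £2525.8; elsewhere both bids give the same outcome.
£2285.6: truthful payoff £0, deviation payoff −£178.4 → loss £178.4.
£2431.3: truthful payoff £0, deviation payoff −£324.1 → loss £324.1.
£2504.8: truthful payoff £0, deviation payoff −£397.6 → loss £397.6.
£2464.4: truthful payoff £0, deviation payoff −£357.2 → loss £357.2.
£2490.3: truthful payoff £0, deviation payoff −£383.1 → loss £383.1.
Total loss = £178.4 + £324.1 + £397.6 + £357.2 + £383.1 = £1640.4.
In a second-price auction your bid sets only whether you win, not what you pay, so bidding your true value is weakly dominant.

£1640.4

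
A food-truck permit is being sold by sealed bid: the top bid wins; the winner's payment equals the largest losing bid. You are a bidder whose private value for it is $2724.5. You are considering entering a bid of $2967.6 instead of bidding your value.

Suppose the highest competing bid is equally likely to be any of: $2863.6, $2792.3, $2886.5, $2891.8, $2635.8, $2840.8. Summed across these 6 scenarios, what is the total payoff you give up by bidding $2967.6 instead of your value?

$652.5

The deviation costs you only when the competing bid falls strictly between $2724.5 and $2967.6; elsewhere both bids give the same outcome.
$2863.6: truthful payoff $0, deviation payoff −$139.1 → loss $139.1.
$2792.3: truthful payoff $0, deviation payoff −$67.8 → loss $67.8.
$2886.5: truthful payoff $0, deviation payoff −$162 → loss $162.
$2891.8: truthful payoff $0, deviation payoff −$167.3 → loss $167.3.
$2635.8: outcomes coincide → loss $0.
$2840.8: truthful payoff $0, deviation payoff −$116.3 → loss $116.3.
Total loss = $139.1 + $67.8 + $162 + $167.3 + $116.3 = $652.5.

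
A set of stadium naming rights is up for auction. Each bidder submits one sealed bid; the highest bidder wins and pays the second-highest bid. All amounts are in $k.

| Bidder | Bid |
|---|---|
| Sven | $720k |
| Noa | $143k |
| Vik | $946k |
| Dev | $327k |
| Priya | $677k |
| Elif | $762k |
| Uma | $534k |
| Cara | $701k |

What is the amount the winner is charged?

Highest bid: Vik at $946k, so Vik wins.
Second-highest bid: Elif at $762k — that is the price the winner pays.

$762k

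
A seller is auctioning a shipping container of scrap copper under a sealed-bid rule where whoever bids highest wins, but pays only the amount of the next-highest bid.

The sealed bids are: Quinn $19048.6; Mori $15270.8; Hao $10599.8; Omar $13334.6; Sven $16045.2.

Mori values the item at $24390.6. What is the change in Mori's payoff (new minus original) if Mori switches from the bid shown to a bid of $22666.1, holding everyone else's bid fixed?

The highest bid among the other bidders is $19048.6; Mori's bid doesn't change that.
Original bid $15270.8: Mori is not highest (top rival bid is $19048.6); payoff $0.
Alternative bid $22666.1: Mori is highest, pays the top rival bid $19048.6; payoff $24390.6 − $19048.6 = $5342.
Change in payoff = $5342 − ($0) = $5342.

$5342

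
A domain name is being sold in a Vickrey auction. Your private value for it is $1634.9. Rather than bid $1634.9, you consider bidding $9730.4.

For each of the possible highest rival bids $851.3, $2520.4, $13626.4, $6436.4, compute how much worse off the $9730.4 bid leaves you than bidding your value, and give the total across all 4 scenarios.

$5687

The deviation costs you only when the competing bid falls strictly between $1634.9 and $9730.4; elsewhere both bids give the same outcome.
$851.3: outcomes coincide → loss $0.
$2520.4: truthful payoff $0, deviation payoff −$885.5 → loss $885.5.
$13626.4: outcomes coincide → loss $0.
$6436.4: truthful payoff $0, deviation payoff −$4801.5 → loss $4801.5.
Total loss = $885.5 + $4801.5 = $5687.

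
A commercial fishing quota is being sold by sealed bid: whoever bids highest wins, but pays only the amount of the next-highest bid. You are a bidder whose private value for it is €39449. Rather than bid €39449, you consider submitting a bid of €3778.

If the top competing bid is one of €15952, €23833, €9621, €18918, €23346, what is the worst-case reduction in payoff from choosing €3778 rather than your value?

€15952: truthful gives €23497, deviation gives €0 → loss €23497.
€23833: truthful gives €15616, deviation gives €0 → loss €15616.
€9621: truthful gives €29828, deviation gives €0 → loss €29828.
€18918: truthful gives €20531, deviation gives €0 → loss €20531.
€23346: truthful gives €16103, deviation gives €0 → loss €16103.
Maximum loss: €29828.

€29828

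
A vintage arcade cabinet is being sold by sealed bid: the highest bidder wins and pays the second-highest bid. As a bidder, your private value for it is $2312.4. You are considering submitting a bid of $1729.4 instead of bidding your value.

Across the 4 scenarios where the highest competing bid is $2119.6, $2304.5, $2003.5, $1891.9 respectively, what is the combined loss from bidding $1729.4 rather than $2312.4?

The deviation costs you only when the competing bid falls strictly between $1729.4 and $2312.4; elsewhere both bids give the same outcome.
$2119.6: truthful payoff $192.8, deviation payoff $0 → loss $192.8.
$2304.5: truthful payoff $7.9, deviation payoff $0 → loss $7.9.
$2003.5: truthful payoff $308.9, deviation payoff $0 → loss $308.9.
$1891.9: truthful payoff $420.5, deviation payoff $0 → loss $420.5.
Total loss = $192.8 + $7.9 + $308.9 + $420.5 = $930.1.

$930.1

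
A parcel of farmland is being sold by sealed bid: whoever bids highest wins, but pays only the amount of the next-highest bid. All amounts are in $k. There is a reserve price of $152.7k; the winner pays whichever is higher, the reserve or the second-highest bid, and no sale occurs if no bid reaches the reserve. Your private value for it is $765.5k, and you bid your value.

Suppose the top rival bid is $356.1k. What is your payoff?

Your bid $765.5k is the highest and exceeds the reserve.
Price = max(second-highest bid, reserve) = max($356.1k, $152.7k) = $356.1k.
Payoff = $765.5k − $356.1k = $409.4k.

$409.4k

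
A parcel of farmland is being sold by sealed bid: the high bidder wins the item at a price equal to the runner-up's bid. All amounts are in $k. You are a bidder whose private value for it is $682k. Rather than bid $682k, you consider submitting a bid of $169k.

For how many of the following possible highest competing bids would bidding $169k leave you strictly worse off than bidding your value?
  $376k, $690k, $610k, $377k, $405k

The deviation hurts exactly when the highest competing bid lies strictly between $169k and $682k — underbidding then forfeits a profitable win.
$376k: inside the interval → strictly worse (loss $306k).
$690k: above both → same outcome either way.
$610k: inside the interval → strictly worse (loss $72k).
$377k: inside the interval → strictly worse (loss $305k).
$405k: inside the interval → strictly worse (loss $277k).
Count: 4.

4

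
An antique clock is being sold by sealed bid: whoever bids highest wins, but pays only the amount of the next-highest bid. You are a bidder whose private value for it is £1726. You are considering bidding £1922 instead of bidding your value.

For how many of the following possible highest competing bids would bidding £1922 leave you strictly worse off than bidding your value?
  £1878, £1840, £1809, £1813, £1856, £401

5

The deviation hurts exactly when the highest competing bid lies strictly between £1726 and £1922 — overbidding then wins at a price above your value.
£1878: inside the interval → strictly worse (loss £152).
£1840: inside the interval → strictly worse (loss £114).
£1809: inside the interval → strictly worse (loss £83).
£1813: inside the interval → strictly worse (loss £87).
£1856: inside the interval → strictly worse (loss £130).
£401: below both → same outcome either way.
Count: 5.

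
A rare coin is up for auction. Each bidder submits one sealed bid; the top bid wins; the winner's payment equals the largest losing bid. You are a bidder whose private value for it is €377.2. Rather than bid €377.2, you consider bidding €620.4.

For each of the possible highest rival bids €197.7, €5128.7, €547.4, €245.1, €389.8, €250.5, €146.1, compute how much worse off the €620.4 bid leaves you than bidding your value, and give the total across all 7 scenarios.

€182.8

The deviation costs you only when the competing bid falls strictly between €377.2 and €620.4; elsewhere both bids give the same outcome.
€197.7: outcomes coincide → loss €0.
€5128.7: outcomes coincide → loss €0.
€547.4: truthful payoff €0, deviation payoff −€170.2 → loss €170.2.
€245.1: outcomes coincide → loss €0.
€389.8: truthful payoff €0, deviation payoff −€12.6 → loss €12.6.
€250.5: outcomes coincide → loss €0.
€146.1: outcomes coincide → loss €0.
Total loss = €170.2 + €12.6 = €182.8.
Truthful bidding weakly dominates here: raising your bid can only win items priced above your value, and lowering it can only forfeit items priced below.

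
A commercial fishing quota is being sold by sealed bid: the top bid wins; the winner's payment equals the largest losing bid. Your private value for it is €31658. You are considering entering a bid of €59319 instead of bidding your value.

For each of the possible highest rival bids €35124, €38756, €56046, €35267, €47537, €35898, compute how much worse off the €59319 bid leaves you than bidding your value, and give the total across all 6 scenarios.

The deviation costs you only when the competing bid falls strictly between €31658 and €59319; elsewhere both bids give the same outcome.
€35124: truthful payoff €0, deviation payoff −€3466 → loss €3466.
€38756: truthful payoff €0, deviation payoff −€7098 → loss €7098.
€56046: truthful payoff €0, deviation payoff −€24388 → loss €24388.
€35267: truthful payoff €0, deviation payoff −€3609 → loss €3609.
€47537: truthful payoff €0, deviation payoff −€15879 → loss €15879.
€35898: truthful payoff €0, deviation payoff −€4240 → loss €4240.
Total loss = €3466 + €7098 + €24388 + €3609 + €15879 + €4240 = €58680.

€58680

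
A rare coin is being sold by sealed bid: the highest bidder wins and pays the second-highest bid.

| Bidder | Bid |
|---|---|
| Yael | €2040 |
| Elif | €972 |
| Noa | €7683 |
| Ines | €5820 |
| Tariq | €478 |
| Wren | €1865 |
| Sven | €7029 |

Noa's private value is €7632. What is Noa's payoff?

€603

Highest bid: Noa at €7683, so Noa wins.
Second-highest bid: Sven at €7029 — that is the price the winner pays.
Noa's payoff = value − price = €7632 − €7029 = €603.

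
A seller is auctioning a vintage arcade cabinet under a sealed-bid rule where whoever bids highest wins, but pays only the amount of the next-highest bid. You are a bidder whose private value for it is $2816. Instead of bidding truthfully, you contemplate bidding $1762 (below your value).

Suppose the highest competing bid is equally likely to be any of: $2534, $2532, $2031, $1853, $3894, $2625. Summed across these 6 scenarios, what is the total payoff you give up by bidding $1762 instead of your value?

$2505

The deviation costs you only when the competing bid falls strictly between $1762 and $2816; elsewhere both bids give the same outcome.
$2534: truthful payoff $282, deviation payoff $0 → loss $282.
$2532: truthful payoff $284, deviation payoff $0 → loss $284.
$2031: truthful payoff $785, deviation payoff $0 → loss $785.
$1853: truthful payoff $963, deviation payoff $0 → loss $963.
$3894: outcomes coincide → loss $0.
$2625: truthful payoff $191, deviation payoff $0 → loss $191.
Total loss = $282 + $284 + $785 + $963 + $191 = $2505.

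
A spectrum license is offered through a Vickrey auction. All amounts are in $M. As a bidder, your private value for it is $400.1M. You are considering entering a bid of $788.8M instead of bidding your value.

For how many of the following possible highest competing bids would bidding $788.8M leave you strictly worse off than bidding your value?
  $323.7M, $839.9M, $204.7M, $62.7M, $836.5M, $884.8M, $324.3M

0

The deviation hurts exactly when the highest competing bid lies strictly between $400.1M and $788.8M — overbidding then wins at a price above your value.
$323.7M: below both → same outcome either way.
$839.9M: above both → same outcome either way.
$204.7M: below both → same outcome either way.
$62.7M: below both → same outcome either way.
$836.5M: above both → same outcome either way.
$884.8M: above both → same outcome either way.
$324.3M: below both → same outcome either way.
Count: 0.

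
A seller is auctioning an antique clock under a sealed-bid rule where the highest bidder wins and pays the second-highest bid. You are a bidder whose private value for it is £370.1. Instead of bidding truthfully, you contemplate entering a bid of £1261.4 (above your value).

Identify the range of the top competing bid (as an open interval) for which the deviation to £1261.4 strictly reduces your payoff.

(£370.1, £1261.4)

If the competing bid is below £370.1, both bids win at the same price — no difference.
If it is above £1261.4, both bids lose — no difference.
If it lies strictly between £370.1 and £1261.4, bidding your value loses (payoff 0) while bidding £1261.4 wins at a price above your value (payoff negative).
So the deviation strictly hurts on the open interval (£370.1, £1261.4).
Because the price is fixed by the runner-up's bid, deviating from your value can only change a good outcome into a bad one — never the reverse.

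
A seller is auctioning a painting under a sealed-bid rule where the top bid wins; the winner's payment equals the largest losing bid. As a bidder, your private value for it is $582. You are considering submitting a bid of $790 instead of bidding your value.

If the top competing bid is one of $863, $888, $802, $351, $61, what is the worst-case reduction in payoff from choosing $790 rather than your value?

$863: same outcome either way → loss $0.
$888: same outcome either way → loss $0.
$802: same outcome either way → loss $0.
$351: same outcome either way → loss $0.
$61: same outcome either way → loss $0.
Maximum loss: $0.

$0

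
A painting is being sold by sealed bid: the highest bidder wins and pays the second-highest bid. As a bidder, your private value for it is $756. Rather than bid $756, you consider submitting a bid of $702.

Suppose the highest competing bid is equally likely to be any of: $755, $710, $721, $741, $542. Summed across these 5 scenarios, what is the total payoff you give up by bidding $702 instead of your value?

The deviation costs you only when the competing bid falls strictly between $702 and $756; elsewhere both bids give the same outcome.
$755: truthful payoff $1, deviation payoff $0 → loss $1.
$710: truthful payoff $46, deviation payoff $0 → loss $46.
$721: truthful payoff $35, deviation payoff $0 → loss $35.
$741: truthful payoff $15, deviation payoff $0 → loss $15.
$542: outcomes coincide → loss $0.
Total loss = $1 + $46 + $35 + $15 = $97.

$97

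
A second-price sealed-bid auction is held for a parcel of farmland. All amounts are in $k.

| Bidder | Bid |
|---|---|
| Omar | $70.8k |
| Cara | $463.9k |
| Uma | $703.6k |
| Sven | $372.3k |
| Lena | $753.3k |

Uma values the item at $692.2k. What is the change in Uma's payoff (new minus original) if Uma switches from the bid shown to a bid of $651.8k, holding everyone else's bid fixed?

$0k

The highest bid among the other bidders is $753.3k; Uma's bid doesn't change that.
Original bid $703.6k: Uma is not highest (top rival bid is $753.3k); payoff $0k.
Alternative bid $651.8k: Uma is not highest (top rival bid is $753.3k); payoff $0k.
Change in payoff = $0k − ($0k) = $0k.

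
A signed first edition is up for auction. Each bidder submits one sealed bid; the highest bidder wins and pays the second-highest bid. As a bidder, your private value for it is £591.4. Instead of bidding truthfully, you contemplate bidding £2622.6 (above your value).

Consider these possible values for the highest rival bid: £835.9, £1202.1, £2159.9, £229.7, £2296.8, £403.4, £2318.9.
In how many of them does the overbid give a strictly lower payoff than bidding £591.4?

The deviation hurts exactly when the highest competing bid lies strictly between £591.4 and £2622.6 — overbidding then wins at a price above your value.
£835.9: inside the interval → strictly worse (loss £244.5).
£1202.1: inside the interval → strictly worse (loss £610.7).
£2159.9: inside the interval → strictly worse (loss £1568.5).
£229.7: below both → same outcome either way.
£2296.8: inside the interval → strictly worse (loss £1705.4).
£403.4: below both → same outcome either way.
£2318.9: inside the interval → strictly worse (loss £1727.5).
Count: 5.

5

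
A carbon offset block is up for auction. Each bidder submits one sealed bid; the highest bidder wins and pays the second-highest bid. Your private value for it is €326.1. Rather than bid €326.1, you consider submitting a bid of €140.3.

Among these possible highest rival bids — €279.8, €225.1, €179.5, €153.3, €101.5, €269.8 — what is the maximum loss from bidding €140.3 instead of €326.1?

€172.8

€279.8: truthful gives €46.3, deviation gives €0 → loss €46.3.
€225.1: truthful gives €101, deviation gives €0 → loss €101.
€179.5: truthful gives €146.6, deviation gives €0 → loss €146.6.
€153.3: truthful gives €172.8, deviation gives €0 → loss €172.8.
€101.5: same outcome either way → loss €0.
€269.8: truthful gives €56.3, deviation gives €0 → loss €56.3.
Maximum loss: €172.8.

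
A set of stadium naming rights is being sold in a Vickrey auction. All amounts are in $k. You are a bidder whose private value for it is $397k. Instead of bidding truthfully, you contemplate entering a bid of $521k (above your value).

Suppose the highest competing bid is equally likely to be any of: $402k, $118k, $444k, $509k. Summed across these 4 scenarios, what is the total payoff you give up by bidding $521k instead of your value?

The deviation costs you only when the competing bid falls strictly between $397k and $521k; elsewhere both bids give the same outcome.
$402k: truthful payoff $0k, deviation payoff −$5k → loss $5k.
$118k: outcomes coincide → loss $0k.
$444k: truthful payoff $0k, deviation payoff −$47k → loss $47k.
$509k: truthful payoff $0k, deviation payoff −$112k → loss $112k.
Total loss = $5k + $47k + $112k = $164k.

$164k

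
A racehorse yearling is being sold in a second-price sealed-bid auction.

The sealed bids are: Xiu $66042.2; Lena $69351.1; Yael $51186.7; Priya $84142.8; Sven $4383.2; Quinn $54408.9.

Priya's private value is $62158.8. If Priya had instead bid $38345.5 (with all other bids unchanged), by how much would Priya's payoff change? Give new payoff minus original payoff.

$7192.3

The highest bid among the other bidders is $69351.1; Priya's bid doesn't change that.
Original bid $84142.8: Priya is highest, pays the top rival bid $69351.1; payoff $62158.8 − $69351.1 = −$7192.3.
Alternative bid $38345.5: Priya is not highest (top rival bid is $69351.1); payoff $0.
Change in payoff = $0 − (−$7192.3) = $7192.3.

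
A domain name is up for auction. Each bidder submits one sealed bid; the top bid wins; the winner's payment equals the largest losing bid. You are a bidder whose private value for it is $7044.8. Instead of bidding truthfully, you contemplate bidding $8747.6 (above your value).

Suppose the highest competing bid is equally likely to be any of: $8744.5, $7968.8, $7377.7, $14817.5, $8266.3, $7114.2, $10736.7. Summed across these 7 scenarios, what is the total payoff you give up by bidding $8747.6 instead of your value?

The deviation costs you only when the competing bid falls strictly between $7044.8 and $8747.6; elsewhere both bids give the same outcome.
$8744.5: truthful payoff $0, deviation payoff −$1699.7 → loss $1699.7.
$7968.8: truthful payoff $0, deviation payoff −$924 → loss $924.
$7377.7: truthful payoff $0, deviation payoff −$332.9 → loss $332.9.
$14817.5: outcomes coincide → loss $0.
$8266.3: truthful payoff $0, deviation payoff −$1221.5 → loss $1221.5.
$7114.2: truthful payoff $0, deviation payoff −$69.4 → loss $69.4.
$10736.7: outcomes coincide → loss $0.
Total loss = $1699.7 + $924 + $332.9 + $1221.5 + $69.4 = $4247.5.
Because the price is fixed by the runner-up's bid, deviating from your value can only change a good outcome into a bad one — never the reverse.

$4247.5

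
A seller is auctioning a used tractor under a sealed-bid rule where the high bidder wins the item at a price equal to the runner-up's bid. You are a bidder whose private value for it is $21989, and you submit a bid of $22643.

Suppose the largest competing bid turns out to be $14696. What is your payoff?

$7293

Your bid $22643 exceeds the highest competing bid $14696, so you win.
In a second-price auction the winner pays the second-highest bid, $14696.
Payoff = value − price = $21989 − $14696 = $7293.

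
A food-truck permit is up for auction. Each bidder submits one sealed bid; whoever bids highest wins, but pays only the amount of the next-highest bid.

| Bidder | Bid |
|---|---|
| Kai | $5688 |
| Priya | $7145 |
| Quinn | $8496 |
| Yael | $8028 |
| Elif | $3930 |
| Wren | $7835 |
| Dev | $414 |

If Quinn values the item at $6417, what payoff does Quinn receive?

−$1611

Highest bid: Quinn at $8496, so Quinn wins.
Second-highest bid: Yael at $8028 — that is the price the winner pays.
Quinn's payoff = value − price = $6417 − $8028 = −$1611.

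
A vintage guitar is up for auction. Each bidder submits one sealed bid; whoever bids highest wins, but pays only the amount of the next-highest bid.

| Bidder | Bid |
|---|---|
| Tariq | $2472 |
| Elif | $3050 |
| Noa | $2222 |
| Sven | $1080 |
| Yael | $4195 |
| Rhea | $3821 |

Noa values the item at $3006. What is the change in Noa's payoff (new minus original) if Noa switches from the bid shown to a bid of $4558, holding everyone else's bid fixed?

−$1189

The highest bid among the other bidders is $4195; Noa's bid doesn't change that.
Original bid $2222: Noa is not highest (top rival bid is $4195); payoff $0.
Alternative bid $4558: Noa is highest, pays the top rival bid $4195; payoff $3006 − $4195 = −$1189.
Change in payoff = −$1189 − ($0) = −$1189.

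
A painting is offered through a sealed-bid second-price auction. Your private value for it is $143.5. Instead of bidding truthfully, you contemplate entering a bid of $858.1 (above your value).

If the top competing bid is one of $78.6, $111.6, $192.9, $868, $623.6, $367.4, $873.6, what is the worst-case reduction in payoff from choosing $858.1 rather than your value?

$78.6: same outcome either way → loss $0.
$111.6: same outcome either way → loss $0.
$192.9: truthful gives $0, deviation gives −$49.4 → loss $49.4.
$868: same outcome either way → loss $0.
$623.6: truthful gives $0, deviation gives −$480.1 → loss $480.1.
$367.4: truthful gives $0, deviation gives −$223.9 → loss $223.9.
$873.6: same outcome either way → loss $0.
Maximum loss: $480.1.

$480.1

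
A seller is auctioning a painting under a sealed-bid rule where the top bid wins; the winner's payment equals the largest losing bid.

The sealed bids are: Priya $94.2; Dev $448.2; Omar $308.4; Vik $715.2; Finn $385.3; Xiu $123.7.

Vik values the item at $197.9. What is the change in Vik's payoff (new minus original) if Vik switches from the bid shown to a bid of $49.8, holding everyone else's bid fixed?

The highest bid among the other bidders is $448.2; Vik's bid doesn't change that.
Original bid $715.2: Vik is highest, pays the top rival bid $448.2; payoff $197.9 − $448.2 = −$250.3.
Alternative bid $49.8: Vik is not highest (top rival bid is $448.2); payoff $0.
Change in payoff = $0 − (−$250.3) = $250.3.

$250.3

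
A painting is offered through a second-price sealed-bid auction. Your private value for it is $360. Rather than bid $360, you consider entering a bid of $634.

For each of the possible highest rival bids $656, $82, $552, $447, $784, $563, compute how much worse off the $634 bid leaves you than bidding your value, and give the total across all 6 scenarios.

$482

The deviation costs you only when the competing bid falls strictly between $360 and $634; elsewhere both bids give the same outcome.
$656: outcomes coincide → loss $0.
$82: outcomes coincide → loss $0.
$552: truthful payoff $0, deviation payoff −$192 → loss $192.
$447: truthful payoff $0, deviation payoff −$87 → loss $87.
$784: outcomes coincide → loss $0.
$563: truthful payoff $0, deviation payoff −$203 → loss $203.
Total loss = $192 + $87 + $203 = $482.
Truthful bidding weakly dominates here: raising your bid can only win items priced above your value, and lowering it can only forfeit items priced below.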